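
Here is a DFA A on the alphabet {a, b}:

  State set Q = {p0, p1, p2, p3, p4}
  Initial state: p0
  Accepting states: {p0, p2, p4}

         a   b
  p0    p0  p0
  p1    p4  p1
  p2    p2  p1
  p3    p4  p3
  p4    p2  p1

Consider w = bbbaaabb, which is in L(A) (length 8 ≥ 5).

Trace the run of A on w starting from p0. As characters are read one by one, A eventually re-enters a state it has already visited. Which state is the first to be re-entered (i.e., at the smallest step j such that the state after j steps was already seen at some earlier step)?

Run of A on w = b b b a a a b b:
  step 0: p0  (start)
  step 1: p0  (read b: p0→p0)   ← first repeat (p0 seen earlier)
  step 2: p0  (read b: p0→p0)
  step 3: p0  (read b: p0→p0)
  step 4: p0  (read a: p0→p0)
  step 5: p0  (read a: p0→p0)
  step 6: p0  (read a: p0→p0)
  step 7: p0  (read b: p0→p0)
  step 8: p0  (read b: p0→p0)

The earliest repeat is at step j = 1: A is in p0, which it already visited at step i = 0.

p0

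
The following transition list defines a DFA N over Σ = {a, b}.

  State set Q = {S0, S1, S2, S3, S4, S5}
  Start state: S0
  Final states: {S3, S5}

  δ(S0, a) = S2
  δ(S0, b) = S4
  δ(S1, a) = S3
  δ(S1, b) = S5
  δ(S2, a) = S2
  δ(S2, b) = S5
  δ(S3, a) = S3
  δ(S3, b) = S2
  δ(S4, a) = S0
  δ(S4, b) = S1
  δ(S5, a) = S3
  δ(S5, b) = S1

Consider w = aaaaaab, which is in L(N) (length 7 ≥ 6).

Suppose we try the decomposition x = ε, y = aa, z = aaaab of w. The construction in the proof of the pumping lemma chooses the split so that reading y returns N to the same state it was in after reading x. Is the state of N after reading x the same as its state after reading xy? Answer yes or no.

no

State sequence: S0 -a-> S2 -a-> S2

After x (step 0): S0. After xy (step 2): S2.
They differ (S0 ≠ S2), so y is not a cycle from the state after x; this split is not the one the pumping-lemma construction produces, and pumping y need not keep the string in L(N).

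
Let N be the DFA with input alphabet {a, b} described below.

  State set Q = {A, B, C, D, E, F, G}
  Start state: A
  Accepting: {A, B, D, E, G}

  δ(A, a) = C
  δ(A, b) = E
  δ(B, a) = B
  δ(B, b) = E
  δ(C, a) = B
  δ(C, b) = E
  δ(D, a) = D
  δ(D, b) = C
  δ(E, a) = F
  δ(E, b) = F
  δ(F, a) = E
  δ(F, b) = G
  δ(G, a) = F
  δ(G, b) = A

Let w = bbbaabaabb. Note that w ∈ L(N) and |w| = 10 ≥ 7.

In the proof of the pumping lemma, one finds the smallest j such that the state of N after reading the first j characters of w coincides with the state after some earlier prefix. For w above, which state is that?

Run of N on w = b b b a a b a a b b:
  step 0: A  (start)
  step 1: E  (read b: A→E)
  step 2: F  (read b: E→F)
  step 3: G  (read b: F→G)
  step 4: F  (read a: G→F)   ← first repeat (F seen earlier)
  step 5: E  (read a: F→E)
  step 6: F  (read b: E→F)
  step 7: E  (read a: F→E)
  step 8: F  (read a: E→F)
  step 9: G  (read b: F→G)
  step 10: A  (read b: G→A)

The earliest repeat is at step j = 4: N is in F, which it already visited at step i = 2.
Pumping length from the standard proof: p = 7 (the number of states). The repeated state found above gives |xy| = j ≤ 7 and |y| = j − i ≥ 1.

F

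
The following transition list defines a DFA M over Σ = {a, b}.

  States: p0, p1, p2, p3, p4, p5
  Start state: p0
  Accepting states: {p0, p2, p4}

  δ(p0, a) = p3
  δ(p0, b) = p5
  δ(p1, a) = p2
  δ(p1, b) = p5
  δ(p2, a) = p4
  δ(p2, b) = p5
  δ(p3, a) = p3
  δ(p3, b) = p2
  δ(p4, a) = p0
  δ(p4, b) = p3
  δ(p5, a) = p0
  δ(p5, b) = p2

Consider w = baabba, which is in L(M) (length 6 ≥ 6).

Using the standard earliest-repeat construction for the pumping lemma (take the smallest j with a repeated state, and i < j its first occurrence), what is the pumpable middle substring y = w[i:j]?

ba

State sequence: p0 -b-> p5 -a-> p0 -a-> p3 -b-> p2 -b-> p5 -a-> p0
First repeat at step 2: p0 was already visited.

So i = 0, j = 2, giving x = w[0:0] = ε, y = w[0:2] = ba, z = w[2:6] = abba.
Check: |xy| = 2 ≤ 6 and |y| = 2 ≥ 1. Reading y takes M from p0 back to p0, so every xyⁱz is accepted.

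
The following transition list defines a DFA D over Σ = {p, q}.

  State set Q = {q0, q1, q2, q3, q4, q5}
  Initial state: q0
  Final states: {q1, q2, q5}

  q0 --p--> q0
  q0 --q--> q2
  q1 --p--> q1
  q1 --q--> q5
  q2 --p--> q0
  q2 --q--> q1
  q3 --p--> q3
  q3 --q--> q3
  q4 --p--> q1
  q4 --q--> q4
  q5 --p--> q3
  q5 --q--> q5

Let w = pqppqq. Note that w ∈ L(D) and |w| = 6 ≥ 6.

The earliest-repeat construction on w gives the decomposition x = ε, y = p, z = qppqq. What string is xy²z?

ppqppqq

xy^2z = ε·p·p·qppqq = ppqppqq.
Reading y = p takes D from q0 back to q0, so after x·y·y the machine is still in q0, and z then leads to the accepting state q1. Hence ppqppqq ∈ L(D).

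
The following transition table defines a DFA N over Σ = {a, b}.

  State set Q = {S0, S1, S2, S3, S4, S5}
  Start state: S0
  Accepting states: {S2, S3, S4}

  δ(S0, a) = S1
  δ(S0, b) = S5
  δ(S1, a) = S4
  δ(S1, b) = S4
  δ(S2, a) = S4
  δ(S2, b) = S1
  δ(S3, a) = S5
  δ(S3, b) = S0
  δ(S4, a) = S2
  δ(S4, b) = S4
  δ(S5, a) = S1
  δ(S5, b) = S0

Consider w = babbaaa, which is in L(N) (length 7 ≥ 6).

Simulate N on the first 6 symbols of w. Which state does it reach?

S4

Run of N on the first 6 characters of w = b a b b a a:
  step 0: S0  (start)
  step 1: S5  (read b: S0→S5)
  step 2: S1  (read a: S5→S1)
  step 3: S4  (read b: S1→S4)
  step 4: S4  (read b: S4→S4)
  step 5: S2  (read a: S4→S2)
  step 6: S4  (read a: S2→S4)

After reading 6 characters, N is in state S4.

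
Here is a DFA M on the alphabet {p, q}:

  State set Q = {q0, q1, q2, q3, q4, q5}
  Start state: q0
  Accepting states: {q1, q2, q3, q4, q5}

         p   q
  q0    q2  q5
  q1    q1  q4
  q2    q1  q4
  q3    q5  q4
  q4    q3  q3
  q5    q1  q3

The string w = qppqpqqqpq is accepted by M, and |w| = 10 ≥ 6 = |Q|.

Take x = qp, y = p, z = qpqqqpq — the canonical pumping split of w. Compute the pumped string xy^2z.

xy^2z = qp·p·p·qpqqqpq = qpppqpqqqpq.
Reading y = p takes M from q1 back to q1, so after x·y·y the machine is still in q1, and z then leads to the accepting state q4. Hence qpppqpqqqpq ∈ L(M).

qpppqpqqqpq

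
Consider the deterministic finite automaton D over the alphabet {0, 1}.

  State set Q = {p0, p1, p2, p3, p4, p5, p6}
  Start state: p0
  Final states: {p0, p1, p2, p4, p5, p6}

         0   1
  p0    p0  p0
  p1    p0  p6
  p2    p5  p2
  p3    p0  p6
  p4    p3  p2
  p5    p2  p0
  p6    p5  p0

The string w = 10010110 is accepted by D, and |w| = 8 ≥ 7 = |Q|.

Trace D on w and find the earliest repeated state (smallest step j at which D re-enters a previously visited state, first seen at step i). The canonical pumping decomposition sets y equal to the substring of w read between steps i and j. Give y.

State sequence: p0 -1-> p0 -0-> p0 -0-> p0 -1-> p0 -0-> p0 -1-> p0 -1-> p0 -0-> p0
First repeat at step 1: p0 was already visited.

So i = 0, j = 1, giving x = w[0:0] = ε, y = w[0:1] = 1, z = w[1:8] = 0010110.
Check: |xy| = 1 ≤ 7 and |y| = 1 ≥ 1. Reading y takes D from p0 back to p0, so every xyⁱz is accepted.
Since D has 7 states, any run of length ≥ 7 visits 7+1 states, so by pigeonhole some state repeats within the first 7 steps — that repeat gives the pumpable loop.

1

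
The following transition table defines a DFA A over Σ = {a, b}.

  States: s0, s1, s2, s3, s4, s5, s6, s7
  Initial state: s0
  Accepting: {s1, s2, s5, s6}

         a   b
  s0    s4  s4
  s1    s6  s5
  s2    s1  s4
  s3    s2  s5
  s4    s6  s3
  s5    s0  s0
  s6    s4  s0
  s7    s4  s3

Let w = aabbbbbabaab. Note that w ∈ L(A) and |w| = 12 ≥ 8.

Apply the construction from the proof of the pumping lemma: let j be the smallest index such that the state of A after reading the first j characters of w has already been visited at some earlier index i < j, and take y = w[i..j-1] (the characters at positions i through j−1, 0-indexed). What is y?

aab

State sequence: s0 -a-> s4 -a-> s6 -b-> s0 -b-> s4 -b-> s3 -b-> s5 -b-> s0 -a-> s4 -b-> s3 -a-> s2 -a-> s1 -b-> s5
First repeat at step 3: s0 was already visited.

So i = 0, j = 3, giving x = w[0:0] = ε, y = w[0:3] = aab, z = w[3:12] = bbbbabaab.
Check: |xy| = 3 ≤ 8 and |y| = 3 ≥ 1. Reading y takes A from s0 back to s0, so every xyⁱz is accepted.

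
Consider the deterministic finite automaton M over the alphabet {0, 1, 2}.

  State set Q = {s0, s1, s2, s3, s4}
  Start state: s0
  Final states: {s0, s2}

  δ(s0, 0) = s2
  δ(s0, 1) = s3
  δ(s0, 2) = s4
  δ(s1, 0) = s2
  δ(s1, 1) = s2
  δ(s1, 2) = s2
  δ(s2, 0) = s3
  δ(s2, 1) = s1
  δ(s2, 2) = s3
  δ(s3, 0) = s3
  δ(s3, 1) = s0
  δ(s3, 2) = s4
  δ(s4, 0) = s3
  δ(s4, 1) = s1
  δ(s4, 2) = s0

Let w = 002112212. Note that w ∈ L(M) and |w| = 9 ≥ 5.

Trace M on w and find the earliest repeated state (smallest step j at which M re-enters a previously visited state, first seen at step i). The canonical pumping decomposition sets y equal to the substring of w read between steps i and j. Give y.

Run of M on w = 0 0 2 1 1 2 2 1 2:
  step 0: s0  (start)
  step 1: s2  (read 0: s0→s2)
  step 2: s3  (read 0: s2→s3)
  step 3: s4  (read 2: s3→s4)
  step 4: s1  (read 1: s4→s1)
  step 5: s2  (read 1: s1→s2)   ← first repeat (s2 seen earlier)
  step 6: s3  (read 2: s2→s3)
  step 7: s4  (read 2: s3→s4)
  step 8: s1  (read 1: s4→s1)
  step 9: s2  (read 2: s1→s2)

So i = 1, j = 5, giving x = w[0:1] = 0, y = w[1:5] = 0211, z = w[5:9] = 2212.
Check: |xy| = 5 ≤ 5 and |y| = 4 ≥ 1. Reading y takes M from s2 back to s2, so every xyⁱz is accepted.
With |Q| = 5, pigeonhole forces a state repeat no later than step 5; the substring read between the first and second visits to that state can be pumped.

0211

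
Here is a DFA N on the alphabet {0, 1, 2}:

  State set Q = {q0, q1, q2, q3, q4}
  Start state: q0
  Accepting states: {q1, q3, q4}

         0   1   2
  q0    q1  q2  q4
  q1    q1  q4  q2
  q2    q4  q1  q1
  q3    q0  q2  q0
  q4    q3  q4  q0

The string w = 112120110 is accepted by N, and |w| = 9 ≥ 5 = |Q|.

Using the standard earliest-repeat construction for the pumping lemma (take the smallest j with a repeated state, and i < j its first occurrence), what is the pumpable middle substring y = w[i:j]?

Run of N on w = 1 1 2 1 2 0 1 1 0:
  step 0: q0  (start)
  step 1: q2  (read 1: q0→q2)
  step 2: q1  (read 1: q2→q1)
  step 3: q2  (read 2: q1→q2)   ← first repeat (q2 seen earlier)
  step 4: q1  (read 1: q2→q1)
  step 5: q2  (read 2: q1→q2)
  step 6: q4  (read 0: q2→q4)
  step 7: q4  (read 1: q4→q4)
  step 8: q4  (read 1: q4→q4)
  step 9: q3  (read 0: q4→q3)

So i = 1, j = 3, giving x = w[0:1] = 1, y = w[1:3] = 12, z = w[3:9] = 120110.
Check: |xy| = 3 ≤ 5 and |y| = 2 ≥ 1. Reading y takes N from q2 back to q2, so every xyⁱz is accepted.
With |Q| = 5, pigeonhole forces a state repeat no later than step 5; the substring read between the first and second visits to that state can be pumped.

12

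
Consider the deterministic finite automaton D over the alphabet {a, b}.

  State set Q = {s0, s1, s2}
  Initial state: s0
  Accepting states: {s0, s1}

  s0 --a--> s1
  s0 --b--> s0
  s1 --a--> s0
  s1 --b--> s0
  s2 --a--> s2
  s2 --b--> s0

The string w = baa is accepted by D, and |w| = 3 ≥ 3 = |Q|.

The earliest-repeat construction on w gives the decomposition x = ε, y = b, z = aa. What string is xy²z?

xy^2z = ε·b·b·aa = bbaa.
Reading y = b takes D from s0 back to s0, so after x·y·y the machine is still in s0, and z then leads to the accepting state s0. Hence bbaa ∈ L(D).

bbaa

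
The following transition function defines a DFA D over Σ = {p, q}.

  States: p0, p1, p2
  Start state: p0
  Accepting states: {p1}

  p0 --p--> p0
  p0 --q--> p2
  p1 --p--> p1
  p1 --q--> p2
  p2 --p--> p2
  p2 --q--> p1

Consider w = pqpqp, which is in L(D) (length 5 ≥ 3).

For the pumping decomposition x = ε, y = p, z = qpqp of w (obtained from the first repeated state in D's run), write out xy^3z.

pppqpqp

xy^3z = ε·p·p·p·qpqp = pppqpqp.
Reading y = p takes D from p0 back to p0, so after x·y·y·y the machine is still in p0, and z then leads to the accepting state p1. Hence pppqpqp ∈ L(D).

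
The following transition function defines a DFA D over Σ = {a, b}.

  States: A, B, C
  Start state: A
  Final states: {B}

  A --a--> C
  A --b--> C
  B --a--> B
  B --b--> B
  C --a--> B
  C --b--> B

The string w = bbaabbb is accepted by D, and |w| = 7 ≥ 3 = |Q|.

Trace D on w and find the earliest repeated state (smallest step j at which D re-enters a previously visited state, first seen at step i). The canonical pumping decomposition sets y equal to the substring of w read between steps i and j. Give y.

a

State sequence: A -b-> C -b-> B -a-> B -a-> B -b-> B -b-> B -b-> B
First repeat at step 3: B was already visited.

So i = 2, j = 3, giving x = w[0:2] = bb, y = w[2:3] = a, z = w[3:7] = abbb.
Check: |xy| = 3 ≤ 3 and |y| = 1 ≥ 1. Reading y takes D from B back to B, so every xyⁱz is accepted.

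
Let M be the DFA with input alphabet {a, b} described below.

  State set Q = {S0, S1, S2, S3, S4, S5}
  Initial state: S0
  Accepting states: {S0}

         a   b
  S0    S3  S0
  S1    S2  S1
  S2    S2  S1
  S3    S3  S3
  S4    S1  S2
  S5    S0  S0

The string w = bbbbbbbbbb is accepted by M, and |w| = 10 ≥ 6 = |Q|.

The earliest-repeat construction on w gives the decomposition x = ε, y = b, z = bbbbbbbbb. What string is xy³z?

bbbbbbbbbbbb

xy^3z = ε·b·b·b·bbbbbbbbb = bbbbbbbbbbbb.
Reading y = b takes M from S0 back to S0, so after x·y·y·y the machine is still in S0, and z then leads to the accepting state S0. Hence bbbbbbbbbbbb ∈ L(M).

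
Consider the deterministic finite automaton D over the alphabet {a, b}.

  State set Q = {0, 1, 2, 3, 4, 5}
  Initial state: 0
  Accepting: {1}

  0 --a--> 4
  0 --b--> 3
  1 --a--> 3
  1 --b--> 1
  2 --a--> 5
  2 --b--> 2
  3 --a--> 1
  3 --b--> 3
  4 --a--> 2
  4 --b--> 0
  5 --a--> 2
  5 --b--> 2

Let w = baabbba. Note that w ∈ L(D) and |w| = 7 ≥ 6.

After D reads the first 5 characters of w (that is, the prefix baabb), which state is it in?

Run of D on the first 5 characters of w = b a a b b:
  step 0: 0  (start)
  step 1: 3  (read b: 0→3)
  step 2: 1  (read a: 3→1)
  step 3: 3  (read a: 1→3)
  step 4: 3  (read b: 3→3)
  step 5: 3  (read b: 3→3)

After reading 5 characters, D is in state 3.

3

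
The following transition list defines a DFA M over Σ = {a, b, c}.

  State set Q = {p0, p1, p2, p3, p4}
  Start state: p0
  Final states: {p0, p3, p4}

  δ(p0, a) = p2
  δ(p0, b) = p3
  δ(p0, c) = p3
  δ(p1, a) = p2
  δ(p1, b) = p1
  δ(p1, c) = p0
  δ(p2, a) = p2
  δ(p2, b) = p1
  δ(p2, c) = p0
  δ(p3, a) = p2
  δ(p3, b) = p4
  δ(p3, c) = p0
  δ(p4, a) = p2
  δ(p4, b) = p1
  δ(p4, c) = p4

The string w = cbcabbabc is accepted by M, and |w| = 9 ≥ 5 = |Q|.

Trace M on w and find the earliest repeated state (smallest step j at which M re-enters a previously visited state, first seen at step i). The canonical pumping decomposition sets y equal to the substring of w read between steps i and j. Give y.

State sequence: p0 -c-> p3 -b-> p4 -c-> p4 -a-> p2 -b-> p1 -b-> p1 -a-> p2 -b-> p1 -c-> p0
First repeat at step 3: p4 was already visited.

So i = 2, j = 3, giving x = w[0:2] = cb, y = w[2:3] = c, z = w[3:9] = abbabc.
Check: |xy| = 3 ≤ 5 and |y| = 1 ≥ 1. Reading y takes M from p4 back to p4, so every xyⁱz is accepted.
Since M has 5 states, any run of length ≥ 5 visits 5+1 states, so by pigeonhole some state repeats within the first 5 steps — that repeat gives the pumpable loop.

c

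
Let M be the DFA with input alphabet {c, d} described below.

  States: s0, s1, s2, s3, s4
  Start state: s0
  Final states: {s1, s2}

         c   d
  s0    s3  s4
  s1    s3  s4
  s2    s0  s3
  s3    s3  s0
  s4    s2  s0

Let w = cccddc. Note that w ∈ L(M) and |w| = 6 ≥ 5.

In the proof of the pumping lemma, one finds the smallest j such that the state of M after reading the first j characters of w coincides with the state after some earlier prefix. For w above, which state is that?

Run of M on w = c c c d d c:
  step 0: s0  (start)
  step 1: s3  (read c: s0→s3)
  step 2: s3  (read c: s3→s3)   ← first repeat (s3 seen earlier)
  step 3: s3  (read c: s3→s3)
  step 4: s0  (read d: s3→s0)
  step 5: s4  (read d: s0→s4)
  step 6: s2  (read c: s4→s2)

The earliest repeat is at step j = 2: M is in s3, which it already visited at step i = 1.

s3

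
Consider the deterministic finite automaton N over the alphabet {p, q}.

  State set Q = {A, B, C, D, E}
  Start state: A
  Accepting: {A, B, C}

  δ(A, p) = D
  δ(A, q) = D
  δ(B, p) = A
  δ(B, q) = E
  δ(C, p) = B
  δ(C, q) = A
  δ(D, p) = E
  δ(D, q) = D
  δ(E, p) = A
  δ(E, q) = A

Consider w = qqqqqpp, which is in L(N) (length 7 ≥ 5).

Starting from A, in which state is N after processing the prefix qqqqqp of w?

Run of N on the first 6 characters of w = q q q q q p:
  step 0: A  (start)
  step 1: D  (read q: A→D)
  step 2: D  (read q: D→D)
  step 3: D  (read q: D→D)
  step 4: D  (read q: D→D)
  step 5: D  (read q: D→D)
  step 6: E  (read p: D→E)

After reading 6 characters, N is in state E.

E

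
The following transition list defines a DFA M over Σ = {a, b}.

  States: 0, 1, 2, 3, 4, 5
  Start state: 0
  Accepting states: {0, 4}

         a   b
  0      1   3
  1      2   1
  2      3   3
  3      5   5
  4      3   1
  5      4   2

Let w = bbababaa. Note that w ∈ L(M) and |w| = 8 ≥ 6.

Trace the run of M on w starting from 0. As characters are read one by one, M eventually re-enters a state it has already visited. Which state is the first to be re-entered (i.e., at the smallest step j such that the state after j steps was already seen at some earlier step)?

Run of M on w = b b a b a b a a:
  step 0: 0  (start)
  step 1: 3  (read b: 0→3)
  step 2: 5  (read b: 3→5)
  step 3: 4  (read a: 5→4)
  step 4: 1  (read b: 4→1)
  step 5: 2  (read a: 1→2)
  step 6: 3  (read b: 2→3)   ← first repeat (3 seen earlier)
  step 7: 5  (read a: 3→5)
  step 8: 4  (read a: 5→4)

The earliest repeat is at step j = 6: M is in 3, which it already visited at step i = 1.

3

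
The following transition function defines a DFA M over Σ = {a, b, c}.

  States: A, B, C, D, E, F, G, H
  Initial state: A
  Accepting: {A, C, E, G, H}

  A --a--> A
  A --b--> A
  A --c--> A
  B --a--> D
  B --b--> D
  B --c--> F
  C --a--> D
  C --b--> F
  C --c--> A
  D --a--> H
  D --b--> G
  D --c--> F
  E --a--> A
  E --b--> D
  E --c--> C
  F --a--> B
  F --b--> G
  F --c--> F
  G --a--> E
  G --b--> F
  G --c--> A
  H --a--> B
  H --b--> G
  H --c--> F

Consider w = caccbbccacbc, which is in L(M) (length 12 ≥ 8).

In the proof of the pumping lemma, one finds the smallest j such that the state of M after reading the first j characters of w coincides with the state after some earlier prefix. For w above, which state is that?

A

Run of M on w = c a c c b b c c a c b c:
  step 0: A  (start)
  step 1: A  (read c: A→A)   ← first repeat (A seen earlier)
  step 2: A  (read a: A→A)
  step 3: A  (read c: A→A)
  step 4: A  (read c: A→A)
  step 5: A  (read b: A→A)
  step 6: A  (read b: A→A)
  step 7: A  (read c: A→A)
  step 8: A  (read c: A→A)
  step 9: A  (read a: A→A)
  step 10: A  (read c: A→A)
  step 11: A  (read b: A→A)
  step 12: A  (read c: A→A)

The earliest repeat is at step j = 1: M is in A, which it already visited at step i = 0.
Since M has 8 states, any run of length ≥ 8 visits 8+1 states, so by pigeonhole some state repeats within the first 8 steps — that repeat gives the pumpable loop.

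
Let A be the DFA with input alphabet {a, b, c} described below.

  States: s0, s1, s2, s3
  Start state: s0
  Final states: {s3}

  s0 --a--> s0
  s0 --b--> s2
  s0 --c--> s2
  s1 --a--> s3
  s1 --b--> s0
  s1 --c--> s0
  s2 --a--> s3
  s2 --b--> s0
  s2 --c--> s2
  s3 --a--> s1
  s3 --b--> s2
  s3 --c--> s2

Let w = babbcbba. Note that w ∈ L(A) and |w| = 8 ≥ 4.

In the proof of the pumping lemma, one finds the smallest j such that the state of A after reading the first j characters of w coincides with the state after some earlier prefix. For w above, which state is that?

s2

State sequence: s0 -b-> s2 -a-> s3 -b-> s2 -b-> s0 -c-> s2 -b-> s0 -b-> s2 -a-> s3
First repeat at step 3: s2 was already visited.

The earliest repeat is at step j = 3: A is in s2, which it already visited at step i = 1.
The DFA has 4 states, so the proof of the pumping lemma guarantees a repeated state among the first 4+1 visited; the segment between the two visits is the pumpable y.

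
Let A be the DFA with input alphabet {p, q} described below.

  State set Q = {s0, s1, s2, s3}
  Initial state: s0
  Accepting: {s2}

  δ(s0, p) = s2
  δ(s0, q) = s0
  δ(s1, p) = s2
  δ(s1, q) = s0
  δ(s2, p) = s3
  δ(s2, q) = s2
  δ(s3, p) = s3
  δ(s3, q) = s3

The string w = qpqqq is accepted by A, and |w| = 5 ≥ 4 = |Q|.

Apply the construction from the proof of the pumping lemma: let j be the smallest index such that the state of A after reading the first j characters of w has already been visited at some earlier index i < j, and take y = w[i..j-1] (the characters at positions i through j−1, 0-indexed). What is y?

q

State sequence: s0 -q-> s0 -p-> s2 -q-> s2 -q-> s2 -q-> s2
First repeat at step 1: s0 was already visited.

So i = 0, j = 1, giving x = w[0:0] = ε, y = w[0:1] = q, z = w[1:5] = pqqq.
Check: |xy| = 1 ≤ 4 and |y| = 1 ≥ 1. Reading y takes A from s0 back to s0, so every xyⁱz is accepted.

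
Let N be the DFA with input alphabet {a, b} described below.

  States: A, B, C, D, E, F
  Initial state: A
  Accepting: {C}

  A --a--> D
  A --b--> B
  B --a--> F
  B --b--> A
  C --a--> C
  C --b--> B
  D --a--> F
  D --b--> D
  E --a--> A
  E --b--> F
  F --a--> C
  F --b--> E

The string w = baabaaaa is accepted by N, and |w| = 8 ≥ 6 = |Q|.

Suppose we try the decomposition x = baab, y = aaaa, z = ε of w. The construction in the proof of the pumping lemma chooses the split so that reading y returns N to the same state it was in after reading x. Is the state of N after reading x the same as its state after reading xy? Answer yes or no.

no

State sequence: A -b-> B -a-> F -a-> C -b-> B -a-> F -a-> C -a-> C -a-> C

After x (step 4): B. After xy (step 8): C.
They differ (B ≠ C), so y is not a cycle from the state after x; this split is not the one the pumping-lemma construction produces, and pumping y need not keep the string in L(N).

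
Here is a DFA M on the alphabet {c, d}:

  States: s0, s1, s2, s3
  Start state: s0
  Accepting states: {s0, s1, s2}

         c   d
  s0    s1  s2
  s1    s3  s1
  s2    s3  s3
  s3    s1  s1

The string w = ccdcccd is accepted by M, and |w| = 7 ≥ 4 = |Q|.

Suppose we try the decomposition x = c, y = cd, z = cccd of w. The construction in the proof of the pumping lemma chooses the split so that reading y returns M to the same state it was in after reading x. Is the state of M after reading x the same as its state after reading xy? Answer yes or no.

yes

Run of M on the first 3 characters of w = c c d:
  step 0: s0  (start)
  step 1: s1  (read c: s0→s1)
  step 2: s3  (read c: s1→s3)
  step 3: s1  (read d: s3→s1)

After x (step 1): s1. After xy (step 3): s1.
They match, so y = cd drives M around a cycle from s1 back to itself; pumping y any number of times keeps M in s1 before reading z, and xyⁱz ∈ L(M) for every i ≥ 0.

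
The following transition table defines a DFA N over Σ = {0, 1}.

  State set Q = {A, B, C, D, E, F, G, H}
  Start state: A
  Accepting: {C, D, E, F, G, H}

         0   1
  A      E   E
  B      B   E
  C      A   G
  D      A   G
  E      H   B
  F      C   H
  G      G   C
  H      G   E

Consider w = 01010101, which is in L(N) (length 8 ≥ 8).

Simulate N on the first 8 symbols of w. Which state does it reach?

State sequence: A -0-> E -1-> B -0-> B -1-> E -0-> H -1-> E -0-> H -1-> E

After reading 8 characters, N is in state E.

E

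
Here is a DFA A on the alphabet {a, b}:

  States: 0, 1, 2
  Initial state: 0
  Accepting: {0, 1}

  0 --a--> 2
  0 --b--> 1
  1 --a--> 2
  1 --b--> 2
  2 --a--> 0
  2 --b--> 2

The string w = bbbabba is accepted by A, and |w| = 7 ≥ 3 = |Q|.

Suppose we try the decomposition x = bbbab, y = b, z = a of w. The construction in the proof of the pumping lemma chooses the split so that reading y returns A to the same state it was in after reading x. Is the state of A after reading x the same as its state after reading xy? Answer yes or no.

Run of A on the first 6 characters of w = b b b a b b:
  step 0: 0  (start)
  step 1: 1  (read b: 0→1)
  step 2: 2  (read b: 1→2)
  step 3: 2  (read b: 2→2)
  step 4: 0  (read a: 2→0)
  step 5: 1  (read b: 0→1)
  step 6: 2  (read b: 1→2)

After x (step 5): 1. After xy (step 6): 2.
They differ (1 ≠ 2), so y is not a cycle from the state after x; this split is not the one the pumping-lemma construction produces, and pumping y need not keep the string in L(A).

no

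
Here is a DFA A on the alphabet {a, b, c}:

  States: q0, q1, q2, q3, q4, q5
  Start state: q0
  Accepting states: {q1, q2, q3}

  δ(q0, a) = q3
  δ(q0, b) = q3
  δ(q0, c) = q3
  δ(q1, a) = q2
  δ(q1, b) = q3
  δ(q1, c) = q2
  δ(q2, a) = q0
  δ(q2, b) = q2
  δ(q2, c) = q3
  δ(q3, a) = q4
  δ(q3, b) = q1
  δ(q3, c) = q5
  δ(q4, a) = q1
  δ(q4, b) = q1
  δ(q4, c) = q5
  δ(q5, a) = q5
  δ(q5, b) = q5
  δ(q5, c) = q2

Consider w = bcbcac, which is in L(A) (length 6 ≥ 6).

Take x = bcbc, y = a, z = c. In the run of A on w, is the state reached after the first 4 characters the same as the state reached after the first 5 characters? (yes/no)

no

Run of A on the first 5 characters of w = b c b c a:
  step 0: q0  (start)
  step 1: q3  (read b: q0→q3)
  step 2: q5  (read c: q3→q5)
  step 3: q5  (read b: q5→q5)
  step 4: q2  (read c: q5→q2)
  step 5: q0  (read a: q2→q0)

After x (step 4): q2. After xy (step 5): q0.
They differ (q2 ≠ q0), so y is not a cycle from the state after x; this split is not the one the pumping-lemma construction produces, and pumping y need not keep the string in L(A).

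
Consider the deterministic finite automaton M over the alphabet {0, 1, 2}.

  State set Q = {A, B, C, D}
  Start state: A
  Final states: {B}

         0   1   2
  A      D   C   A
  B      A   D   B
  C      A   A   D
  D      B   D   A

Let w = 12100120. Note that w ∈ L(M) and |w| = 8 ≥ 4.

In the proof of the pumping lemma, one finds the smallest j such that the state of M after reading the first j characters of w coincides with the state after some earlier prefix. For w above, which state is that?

Run of M on w = 1 2 1 0 0 1 2 0:
  step 0: A  (start)
  step 1: C  (read 1: A→C)
  step 2: D  (read 2: C→D)
  step 3: D  (read 1: D→D)   ← first repeat (D seen earlier)
  step 4: B  (read 0: D→B)
  step 5: A  (read 0: B→A)
  step 6: C  (read 1: A→C)
  step 7: D  (read 2: C→D)
  step 8: B  (read 0: D→B)

The earliest repeat is at step j = 3: M is in D, which it already visited at step i = 2.
Since M has 4 states, any run of length ≥ 4 visits 4+1 states, so by pigeonhole some state repeats within the first 4 steps — that repeat gives the pumpable loop.

D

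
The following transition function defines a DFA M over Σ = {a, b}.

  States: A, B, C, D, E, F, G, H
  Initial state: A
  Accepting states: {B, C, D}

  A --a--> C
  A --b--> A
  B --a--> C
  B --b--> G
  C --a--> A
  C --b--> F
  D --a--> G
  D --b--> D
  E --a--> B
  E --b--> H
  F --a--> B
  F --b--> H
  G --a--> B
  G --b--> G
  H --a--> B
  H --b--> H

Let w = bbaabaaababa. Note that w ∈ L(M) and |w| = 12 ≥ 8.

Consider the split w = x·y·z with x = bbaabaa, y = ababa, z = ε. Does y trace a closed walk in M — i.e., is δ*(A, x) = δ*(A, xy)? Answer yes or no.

Run of M on the first 12 characters of w = b b a a b a a a b a b a:
  step 0: A  (start)
  step 1: A  (read b: A→A)
  step 2: A  (read b: A→A)
  step 3: C  (read a: A→C)
  step 4: A  (read a: C→A)
  step 5: A  (read b: A→A)
  step 6: C  (read a: A→C)
  step 7: A  (read a: C→A)
  step 8: C  (read a: A→C)
  step 9: F  (read b: C→F)
  step 10: B  (read a: F→B)
  step 11: G  (read b: B→G)
  step 12: B  (read a: G→B)

After x (step 7): A. After xy (step 12): B.
They differ (A ≠ B), so y is not a cycle from the state after x; this split is not the one the pumping-lemma construction produces, and pumping y need not keep the string in L(M).

no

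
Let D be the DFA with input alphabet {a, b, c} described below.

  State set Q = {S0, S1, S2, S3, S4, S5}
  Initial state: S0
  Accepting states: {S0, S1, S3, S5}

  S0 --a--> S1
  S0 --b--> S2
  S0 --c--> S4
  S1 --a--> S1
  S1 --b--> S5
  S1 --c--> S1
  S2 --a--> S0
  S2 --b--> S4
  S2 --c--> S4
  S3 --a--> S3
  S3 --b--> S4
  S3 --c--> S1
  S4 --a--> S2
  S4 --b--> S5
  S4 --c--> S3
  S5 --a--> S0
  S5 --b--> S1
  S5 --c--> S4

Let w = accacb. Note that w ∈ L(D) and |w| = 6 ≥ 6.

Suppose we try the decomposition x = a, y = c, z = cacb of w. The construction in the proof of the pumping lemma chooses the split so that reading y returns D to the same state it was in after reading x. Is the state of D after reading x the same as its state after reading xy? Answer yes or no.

yes

Run of D on the first 2 characters of w = a c:
  step 0: S0  (start)
  step 1: S1  (read a: S0→S1)
  step 2: S1  (read c: S1→S1)

After x (step 1): S1. After xy (step 2): S1.
They match, so y = c drives D around a cycle from S1 back to itself; pumping y any number of times keeps D in S1 before reading z, and xyⁱz ∈ L(D) for every i ≥ 0.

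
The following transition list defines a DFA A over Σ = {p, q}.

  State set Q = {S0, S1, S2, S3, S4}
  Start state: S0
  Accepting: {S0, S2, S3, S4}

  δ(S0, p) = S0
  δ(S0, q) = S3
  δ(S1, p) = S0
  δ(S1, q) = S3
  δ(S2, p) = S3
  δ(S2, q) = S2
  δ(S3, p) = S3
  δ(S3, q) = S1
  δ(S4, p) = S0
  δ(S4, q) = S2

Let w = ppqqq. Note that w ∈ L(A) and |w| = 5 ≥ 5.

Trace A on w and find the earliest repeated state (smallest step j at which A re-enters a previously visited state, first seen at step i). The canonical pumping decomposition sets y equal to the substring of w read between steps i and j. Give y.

State sequence: S0 -p-> S0 -p-> S0 -q-> S3 -q-> S1 -q-> S3
First repeat at step 1: S0 was already visited.

So i = 0, j = 1, giving x = w[0:0] = ε, y = w[0:1] = p, z = w[1:5] = pqqq.
Check: |xy| = 1 ≤ 5 and |y| = 1 ≥ 1. Reading y takes A from S0 back to S0, so every xyⁱz is accepted.

p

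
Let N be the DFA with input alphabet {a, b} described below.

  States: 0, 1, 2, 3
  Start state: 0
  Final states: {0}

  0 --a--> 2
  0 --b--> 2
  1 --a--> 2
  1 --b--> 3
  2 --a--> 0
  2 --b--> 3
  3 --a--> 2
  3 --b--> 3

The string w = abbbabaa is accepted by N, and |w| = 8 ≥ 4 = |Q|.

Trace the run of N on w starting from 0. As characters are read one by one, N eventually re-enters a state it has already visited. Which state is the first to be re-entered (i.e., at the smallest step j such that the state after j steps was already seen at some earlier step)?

3

State sequence: 0 -a-> 2 -b-> 3 -b-> 3 -b-> 3 -a-> 2 -b-> 3 -a-> 2 -a-> 0
First repeat at step 3: 3 was already visited.

The earliest repeat is at step j = 3: N is in 3, which it already visited at step i = 2.
With |Q| = 4, pigeonhole forces a state repeat no later than step 4; the substring read between the first and second visits to that state can be pumped.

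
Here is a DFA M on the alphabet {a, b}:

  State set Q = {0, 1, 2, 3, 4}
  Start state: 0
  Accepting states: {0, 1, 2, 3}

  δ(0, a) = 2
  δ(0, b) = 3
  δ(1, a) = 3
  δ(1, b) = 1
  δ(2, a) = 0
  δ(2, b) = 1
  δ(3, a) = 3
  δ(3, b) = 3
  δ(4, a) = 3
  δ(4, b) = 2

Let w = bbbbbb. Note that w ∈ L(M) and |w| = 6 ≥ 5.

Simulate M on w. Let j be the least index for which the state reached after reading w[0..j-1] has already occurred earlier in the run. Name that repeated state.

3

State sequence: 0 -b-> 3 -b-> 3 -b-> 3 -b-> 3 -b-> 3 -b-> 3
First repeat at step 2: 3 was already visited.

The earliest repeat is at step j = 2: M is in 3, which it already visited at step i = 1.
The DFA has 5 states, so the proof of the pumping lemma guarantees a repeated state among the first 5+1 visited; the segment between the two visits is the pumpable y.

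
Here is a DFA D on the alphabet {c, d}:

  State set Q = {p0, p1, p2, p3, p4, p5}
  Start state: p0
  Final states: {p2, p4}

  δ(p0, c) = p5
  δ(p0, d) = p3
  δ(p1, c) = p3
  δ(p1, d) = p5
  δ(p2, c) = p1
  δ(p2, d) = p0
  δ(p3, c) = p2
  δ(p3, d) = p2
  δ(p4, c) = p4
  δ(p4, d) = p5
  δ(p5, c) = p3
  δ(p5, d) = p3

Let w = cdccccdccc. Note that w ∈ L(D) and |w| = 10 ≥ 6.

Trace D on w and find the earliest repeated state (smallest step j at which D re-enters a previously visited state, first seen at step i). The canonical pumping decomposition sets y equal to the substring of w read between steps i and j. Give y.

ccc

Run of D on w = c d c c c c d c c c:
  step 0: p0  (start)
  step 1: p5  (read c: p0→p5)
  step 2: p3  (read d: p5→p3)
  step 3: p2  (read c: p3→p2)
  step 4: p1  (read c: p2→p1)
  step 5: p3  (read c: p1→p3)   ← first repeat (p3 seen earlier)
  step 6: p2  (read c: p3→p2)
  step 7: p0  (read d: p2→p0)
  step 8: p5  (read c: p0→p5)
  step 9: p3  (read c: p5→p3)
  step 10: p2  (read c: p3→p2)

So i = 2, j = 5, giving x = w[0:2] = cd, y = w[2:5] = ccc, z = w[5:10] = cdccc.
Check: |xy| = 5 ≤ 6 and |y| = 3 ≥ 1. Reading y takes D from p3 back to p3, so every xyⁱz is accepted.
Since D has 6 states, any run of length ≥ 6 visits 6+1 states, so by pigeonhole some state repeats within the first 6 steps — that repeat gives the pumpable loop.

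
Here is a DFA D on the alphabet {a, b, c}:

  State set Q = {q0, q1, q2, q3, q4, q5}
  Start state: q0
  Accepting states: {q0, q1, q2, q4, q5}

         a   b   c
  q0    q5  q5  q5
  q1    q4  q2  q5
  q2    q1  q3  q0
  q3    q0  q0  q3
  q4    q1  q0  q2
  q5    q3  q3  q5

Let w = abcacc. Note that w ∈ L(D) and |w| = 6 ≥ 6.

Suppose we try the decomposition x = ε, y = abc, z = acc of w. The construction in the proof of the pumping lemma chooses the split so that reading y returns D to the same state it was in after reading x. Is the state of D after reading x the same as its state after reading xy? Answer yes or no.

Run of D on the first 3 characters of w = a b c:
  step 0: q0  (start)
  step 1: q5  (read a: q0→q5)
  step 2: q3  (read b: q5→q3)
  step 3: q3  (read c: q3→q3)

After x (step 0): q0. After xy (step 3): q3.
They differ (q0 ≠ q3), so y is not a cycle from the state after x; this split is not the one the pumping-lemma construction produces, and pumping y need not keep the string in L(D).

no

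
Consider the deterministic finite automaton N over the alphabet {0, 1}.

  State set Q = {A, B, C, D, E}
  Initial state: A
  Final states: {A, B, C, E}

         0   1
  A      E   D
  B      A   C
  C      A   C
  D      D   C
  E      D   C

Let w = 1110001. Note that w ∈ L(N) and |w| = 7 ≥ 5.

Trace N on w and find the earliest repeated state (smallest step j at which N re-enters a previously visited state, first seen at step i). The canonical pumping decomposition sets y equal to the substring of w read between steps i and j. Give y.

1

State sequence: A -1-> D -1-> C -1-> C -0-> A -0-> E -0-> D -1-> C
First repeat at step 3: C was already visited.

So i = 2, j = 3, giving x = w[0:2] = 11, y = w[2:3] = 1, z = w[3:7] = 0001.
Check: |xy| = 3 ≤ 5 and |y| = 1 ≥ 1. Reading y takes N from C back to C, so every xyⁱz is accepted.
The DFA has 5 states, so the proof of the pumping lemma guarantees a repeated state among the first 5+1 visited; the segment between the two visits is the pumpable y.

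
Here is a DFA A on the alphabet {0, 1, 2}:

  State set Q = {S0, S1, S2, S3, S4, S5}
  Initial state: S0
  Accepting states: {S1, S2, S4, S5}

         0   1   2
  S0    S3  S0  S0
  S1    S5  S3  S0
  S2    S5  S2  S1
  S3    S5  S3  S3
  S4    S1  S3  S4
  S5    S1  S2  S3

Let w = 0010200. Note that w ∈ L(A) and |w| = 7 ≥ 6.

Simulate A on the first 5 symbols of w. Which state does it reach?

Run of A on the first 5 characters of w = 0 0 1 0 2:
  step 0: S0  (start)
  step 1: S3  (read 0: S0→S3)
  step 2: S5  (read 0: S3→S5)
  step 3: S2  (read 1: S5→S2)
  step 4: S5  (read 0: S2→S5)
  step 5: S3  (read 2: S5→S3)

After reading 5 characters, A is in state S3.

S3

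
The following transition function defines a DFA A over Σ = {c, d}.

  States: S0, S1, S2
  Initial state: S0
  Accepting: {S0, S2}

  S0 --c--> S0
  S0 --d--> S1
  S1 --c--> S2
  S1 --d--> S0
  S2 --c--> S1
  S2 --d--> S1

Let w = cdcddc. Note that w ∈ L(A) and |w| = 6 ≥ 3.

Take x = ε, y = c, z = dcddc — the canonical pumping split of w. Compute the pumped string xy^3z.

xy^3z = ε·c·c·c·dcddc = cccdcddc.
Reading y = c takes A from S0 back to S0, so after x·y·y·y the machine is still in S0, and z then leads to the accepting state S0. Hence cccdcddc ∈ L(A).

cccdcddc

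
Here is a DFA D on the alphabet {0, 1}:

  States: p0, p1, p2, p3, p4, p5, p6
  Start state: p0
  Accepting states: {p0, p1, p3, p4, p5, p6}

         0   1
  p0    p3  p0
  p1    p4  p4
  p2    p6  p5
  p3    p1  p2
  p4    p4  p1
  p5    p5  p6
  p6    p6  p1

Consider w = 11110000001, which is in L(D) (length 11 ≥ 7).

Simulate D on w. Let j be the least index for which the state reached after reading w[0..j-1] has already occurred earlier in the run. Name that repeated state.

p0

State sequence: p0 -1-> p0 -1-> p0 -1-> p0 -1-> p0 -0-> p3 -0-> p1 -0-> p4 -0-> p4 -0-> p4 -0-> p4 -1-> p1
First repeat at step 1: p0 was already visited.

The earliest repeat is at step j = 1: D is in p0, which it already visited at step i = 0.
Since D has 7 states, any run of length ≥ 7 visits 7+1 states, so by pigeonhole some state repeats within the first 7 steps — that repeat gives the pumpable loop.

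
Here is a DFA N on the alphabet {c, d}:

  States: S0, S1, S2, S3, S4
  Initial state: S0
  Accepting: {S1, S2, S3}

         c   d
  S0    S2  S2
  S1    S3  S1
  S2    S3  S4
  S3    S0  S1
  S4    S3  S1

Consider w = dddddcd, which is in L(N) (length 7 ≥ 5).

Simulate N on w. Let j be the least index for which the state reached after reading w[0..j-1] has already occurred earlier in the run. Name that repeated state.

S1

State sequence: S0 -d-> S2 -d-> S4 -d-> S1 -d-> S1 -d-> S1 -c-> S3 -d-> S1
First repeat at step 4: S1 was already visited.

The earliest repeat is at step j = 4: N is in S1, which it already visited at step i = 3.
Since N has 5 states, any run of length ≥ 5 visits 5+1 states, so by pigeonhole some state repeats within the first 5 steps — that repeat gives the pumpable loop.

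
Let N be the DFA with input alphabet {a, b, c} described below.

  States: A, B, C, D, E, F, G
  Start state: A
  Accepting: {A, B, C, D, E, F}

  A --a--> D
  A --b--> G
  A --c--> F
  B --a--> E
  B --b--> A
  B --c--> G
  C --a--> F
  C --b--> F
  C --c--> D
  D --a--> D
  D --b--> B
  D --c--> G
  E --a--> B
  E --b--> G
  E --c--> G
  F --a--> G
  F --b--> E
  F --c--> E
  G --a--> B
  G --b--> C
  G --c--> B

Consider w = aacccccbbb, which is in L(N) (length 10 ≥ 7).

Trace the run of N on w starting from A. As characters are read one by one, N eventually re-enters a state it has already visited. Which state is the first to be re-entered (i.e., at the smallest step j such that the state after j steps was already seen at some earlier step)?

D

Run of N on w = a a c c c c c b b b:
  step 0: A  (start)
  step 1: D  (read a: A→D)
  step 2: D  (read a: D→D)   ← first repeat (D seen earlier)
  step 3: G  (read c: D→G)
  step 4: B  (read c: G→B)
  step 5: G  (read c: B→G)
  step 6: B  (read c: G→B)
  step 7: G  (read c: B→G)
  step 8: C  (read b: G→C)
  step 9: F  (read b: C→F)
  step 10: E  (read b: F→E)

The earliest repeat is at step j = 2: N is in D, which it already visited at step i = 1.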